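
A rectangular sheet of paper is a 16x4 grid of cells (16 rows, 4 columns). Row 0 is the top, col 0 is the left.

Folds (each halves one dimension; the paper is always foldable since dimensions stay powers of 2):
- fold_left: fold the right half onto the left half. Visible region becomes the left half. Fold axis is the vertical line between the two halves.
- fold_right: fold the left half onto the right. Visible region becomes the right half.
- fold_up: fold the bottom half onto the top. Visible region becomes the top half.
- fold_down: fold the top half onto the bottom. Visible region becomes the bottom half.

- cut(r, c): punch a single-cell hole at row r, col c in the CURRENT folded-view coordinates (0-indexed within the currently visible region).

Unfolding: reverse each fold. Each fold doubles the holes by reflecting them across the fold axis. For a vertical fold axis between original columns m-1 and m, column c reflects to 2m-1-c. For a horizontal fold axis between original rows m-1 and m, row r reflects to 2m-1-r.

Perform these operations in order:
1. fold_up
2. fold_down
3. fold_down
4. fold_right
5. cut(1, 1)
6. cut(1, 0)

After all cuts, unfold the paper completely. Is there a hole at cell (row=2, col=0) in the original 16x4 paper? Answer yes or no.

Answer: no

Derivation:
Op 1 fold_up: fold axis h@8; visible region now rows[0,8) x cols[0,4) = 8x4
Op 2 fold_down: fold axis h@4; visible region now rows[4,8) x cols[0,4) = 4x4
Op 3 fold_down: fold axis h@6; visible region now rows[6,8) x cols[0,4) = 2x4
Op 4 fold_right: fold axis v@2; visible region now rows[6,8) x cols[2,4) = 2x2
Op 5 cut(1, 1): punch at orig (7,3); cuts so far [(7, 3)]; region rows[6,8) x cols[2,4) = 2x2
Op 6 cut(1, 0): punch at orig (7,2); cuts so far [(7, 2), (7, 3)]; region rows[6,8) x cols[2,4) = 2x2
Unfold 1 (reflect across v@2): 4 holes -> [(7, 0), (7, 1), (7, 2), (7, 3)]
Unfold 2 (reflect across h@6): 8 holes -> [(4, 0), (4, 1), (4, 2), (4, 3), (7, 0), (7, 1), (7, 2), (7, 3)]
Unfold 3 (reflect across h@4): 16 holes -> [(0, 0), (0, 1), (0, 2), (0, 3), (3, 0), (3, 1), (3, 2), (3, 3), (4, 0), (4, 1), (4, 2), (4, 3), (7, 0), (7, 1), (7, 2), (7, 3)]
Unfold 4 (reflect across h@8): 32 holes -> [(0, 0), (0, 1), (0, 2), (0, 3), (3, 0), (3, 1), (3, 2), (3, 3), (4, 0), (4, 1), (4, 2), (4, 3), (7, 0), (7, 1), (7, 2), (7, 3), (8, 0), (8, 1), (8, 2), (8, 3), (11, 0), (11, 1), (11, 2), (11, 3), (12, 0), (12, 1), (12, 2), (12, 3), (15, 0), (15, 1), (15, 2), (15, 3)]
Holes: [(0, 0), (0, 1), (0, 2), (0, 3), (3, 0), (3, 1), (3, 2), (3, 3), (4, 0), (4, 1), (4, 2), (4, 3), (7, 0), (7, 1), (7, 2), (7, 3), (8, 0), (8, 1), (8, 2), (8, 3), (11, 0), (11, 1), (11, 2), (11, 3), (12, 0), (12, 1), (12, 2), (12, 3), (15, 0), (15, 1), (15, 2), (15, 3)]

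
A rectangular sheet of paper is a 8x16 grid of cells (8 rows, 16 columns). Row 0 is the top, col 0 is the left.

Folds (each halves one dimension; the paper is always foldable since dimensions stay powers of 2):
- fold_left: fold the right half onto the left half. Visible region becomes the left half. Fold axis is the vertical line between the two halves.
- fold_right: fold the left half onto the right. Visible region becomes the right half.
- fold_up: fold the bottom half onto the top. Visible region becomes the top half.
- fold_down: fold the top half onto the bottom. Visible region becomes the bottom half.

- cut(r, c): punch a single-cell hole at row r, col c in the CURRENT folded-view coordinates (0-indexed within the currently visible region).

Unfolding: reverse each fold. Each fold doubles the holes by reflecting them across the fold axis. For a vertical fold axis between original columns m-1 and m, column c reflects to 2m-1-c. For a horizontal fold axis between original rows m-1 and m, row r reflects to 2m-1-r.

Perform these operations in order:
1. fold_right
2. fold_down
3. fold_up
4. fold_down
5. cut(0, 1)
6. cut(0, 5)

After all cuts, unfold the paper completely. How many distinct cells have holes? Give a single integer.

Op 1 fold_right: fold axis v@8; visible region now rows[0,8) x cols[8,16) = 8x8
Op 2 fold_down: fold axis h@4; visible region now rows[4,8) x cols[8,16) = 4x8
Op 3 fold_up: fold axis h@6; visible region now rows[4,6) x cols[8,16) = 2x8
Op 4 fold_down: fold axis h@5; visible region now rows[5,6) x cols[8,16) = 1x8
Op 5 cut(0, 1): punch at orig (5,9); cuts so far [(5, 9)]; region rows[5,6) x cols[8,16) = 1x8
Op 6 cut(0, 5): punch at orig (5,13); cuts so far [(5, 9), (5, 13)]; region rows[5,6) x cols[8,16) = 1x8
Unfold 1 (reflect across h@5): 4 holes -> [(4, 9), (4, 13), (5, 9), (5, 13)]
Unfold 2 (reflect across h@6): 8 holes -> [(4, 9), (4, 13), (5, 9), (5, 13), (6, 9), (6, 13), (7, 9), (7, 13)]
Unfold 3 (reflect across h@4): 16 holes -> [(0, 9), (0, 13), (1, 9), (1, 13), (2, 9), (2, 13), (3, 9), (3, 13), (4, 9), (4, 13), (5, 9), (5, 13), (6, 9), (6, 13), (7, 9), (7, 13)]
Unfold 4 (reflect across v@8): 32 holes -> [(0, 2), (0, 6), (0, 9), (0, 13), (1, 2), (1, 6), (1, 9), (1, 13), (2, 2), (2, 6), (2, 9), (2, 13), (3, 2), (3, 6), (3, 9), (3, 13), (4, 2), (4, 6), (4, 9), (4, 13), (5, 2), (5, 6), (5, 9), (5, 13), (6, 2), (6, 6), (6, 9), (6, 13), (7, 2), (7, 6), (7, 9), (7, 13)]

Answer: 32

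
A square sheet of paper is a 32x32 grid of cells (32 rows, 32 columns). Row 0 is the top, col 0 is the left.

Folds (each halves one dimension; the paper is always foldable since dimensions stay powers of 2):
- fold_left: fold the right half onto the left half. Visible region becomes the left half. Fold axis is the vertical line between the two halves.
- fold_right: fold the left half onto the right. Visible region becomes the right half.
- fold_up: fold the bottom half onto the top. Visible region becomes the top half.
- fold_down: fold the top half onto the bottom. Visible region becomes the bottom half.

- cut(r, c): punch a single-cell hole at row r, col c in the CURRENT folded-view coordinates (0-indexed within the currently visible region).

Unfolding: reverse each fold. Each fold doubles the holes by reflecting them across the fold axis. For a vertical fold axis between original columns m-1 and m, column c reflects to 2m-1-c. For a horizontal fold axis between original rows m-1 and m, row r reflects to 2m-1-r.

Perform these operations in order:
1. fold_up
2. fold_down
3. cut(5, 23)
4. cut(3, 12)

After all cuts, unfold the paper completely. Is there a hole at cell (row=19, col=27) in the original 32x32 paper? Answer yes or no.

Op 1 fold_up: fold axis h@16; visible region now rows[0,16) x cols[0,32) = 16x32
Op 2 fold_down: fold axis h@8; visible region now rows[8,16) x cols[0,32) = 8x32
Op 3 cut(5, 23): punch at orig (13,23); cuts so far [(13, 23)]; region rows[8,16) x cols[0,32) = 8x32
Op 4 cut(3, 12): punch at orig (11,12); cuts so far [(11, 12), (13, 23)]; region rows[8,16) x cols[0,32) = 8x32
Unfold 1 (reflect across h@8): 4 holes -> [(2, 23), (4, 12), (11, 12), (13, 23)]
Unfold 2 (reflect across h@16): 8 holes -> [(2, 23), (4, 12), (11, 12), (13, 23), (18, 23), (20, 12), (27, 12), (29, 23)]
Holes: [(2, 23), (4, 12), (11, 12), (13, 23), (18, 23), (20, 12), (27, 12), (29, 23)]

Answer: no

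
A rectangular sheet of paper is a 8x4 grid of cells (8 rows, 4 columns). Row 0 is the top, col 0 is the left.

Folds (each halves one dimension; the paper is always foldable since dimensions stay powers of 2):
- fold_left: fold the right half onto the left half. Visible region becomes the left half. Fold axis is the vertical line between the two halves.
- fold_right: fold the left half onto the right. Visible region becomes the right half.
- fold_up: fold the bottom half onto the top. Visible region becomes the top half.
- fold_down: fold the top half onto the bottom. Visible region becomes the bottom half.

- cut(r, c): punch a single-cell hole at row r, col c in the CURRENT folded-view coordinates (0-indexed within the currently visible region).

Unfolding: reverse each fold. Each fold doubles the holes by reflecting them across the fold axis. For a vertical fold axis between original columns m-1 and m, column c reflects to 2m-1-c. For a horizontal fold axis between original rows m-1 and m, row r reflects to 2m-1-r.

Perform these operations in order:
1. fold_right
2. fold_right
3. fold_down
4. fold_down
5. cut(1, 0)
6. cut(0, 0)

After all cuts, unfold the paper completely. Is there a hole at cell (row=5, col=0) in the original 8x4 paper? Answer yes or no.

Op 1 fold_right: fold axis v@2; visible region now rows[0,8) x cols[2,4) = 8x2
Op 2 fold_right: fold axis v@3; visible region now rows[0,8) x cols[3,4) = 8x1
Op 3 fold_down: fold axis h@4; visible region now rows[4,8) x cols[3,4) = 4x1
Op 4 fold_down: fold axis h@6; visible region now rows[6,8) x cols[3,4) = 2x1
Op 5 cut(1, 0): punch at orig (7,3); cuts so far [(7, 3)]; region rows[6,8) x cols[3,4) = 2x1
Op 6 cut(0, 0): punch at orig (6,3); cuts so far [(6, 3), (7, 3)]; region rows[6,8) x cols[3,4) = 2x1
Unfold 1 (reflect across h@6): 4 holes -> [(4, 3), (5, 3), (6, 3), (7, 3)]
Unfold 2 (reflect across h@4): 8 holes -> [(0, 3), (1, 3), (2, 3), (3, 3), (4, 3), (5, 3), (6, 3), (7, 3)]
Unfold 3 (reflect across v@3): 16 holes -> [(0, 2), (0, 3), (1, 2), (1, 3), (2, 2), (2, 3), (3, 2), (3, 3), (4, 2), (4, 3), (5, 2), (5, 3), (6, 2), (6, 3), (7, 2), (7, 3)]
Unfold 4 (reflect across v@2): 32 holes -> [(0, 0), (0, 1), (0, 2), (0, 3), (1, 0), (1, 1), (1, 2), (1, 3), (2, 0), (2, 1), (2, 2), (2, 3), (3, 0), (3, 1), (3, 2), (3, 3), (4, 0), (4, 1), (4, 2), (4, 3), (5, 0), (5, 1), (5, 2), (5, 3), (6, 0), (6, 1), (6, 2), (6, 3), (7, 0), (7, 1), (7, 2), (7, 3)]
Holes: [(0, 0), (0, 1), (0, 2), (0, 3), (1, 0), (1, 1), (1, 2), (1, 3), (2, 0), (2, 1), (2, 2), (2, 3), (3, 0), (3, 1), (3, 2), (3, 3), (4, 0), (4, 1), (4, 2), (4, 3), (5, 0), (5, 1), (5, 2), (5, 3), (6, 0), (6, 1), (6, 2), (6, 3), (7, 0), (7, 1), (7, 2), (7, 3)]

Answer: yes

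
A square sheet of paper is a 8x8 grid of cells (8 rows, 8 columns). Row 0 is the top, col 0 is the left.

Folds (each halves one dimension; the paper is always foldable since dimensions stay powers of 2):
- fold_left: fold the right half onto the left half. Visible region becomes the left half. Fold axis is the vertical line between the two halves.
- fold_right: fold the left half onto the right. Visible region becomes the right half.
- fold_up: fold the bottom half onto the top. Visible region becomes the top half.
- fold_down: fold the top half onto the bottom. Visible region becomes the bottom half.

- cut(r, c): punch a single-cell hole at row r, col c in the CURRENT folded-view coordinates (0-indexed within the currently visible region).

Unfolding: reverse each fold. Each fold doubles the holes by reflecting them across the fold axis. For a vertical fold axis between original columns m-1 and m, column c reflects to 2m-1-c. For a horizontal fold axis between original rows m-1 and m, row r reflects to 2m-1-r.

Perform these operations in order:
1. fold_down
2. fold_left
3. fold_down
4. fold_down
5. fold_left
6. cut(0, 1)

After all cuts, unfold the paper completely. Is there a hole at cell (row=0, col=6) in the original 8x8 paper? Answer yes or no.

Op 1 fold_down: fold axis h@4; visible region now rows[4,8) x cols[0,8) = 4x8
Op 2 fold_left: fold axis v@4; visible region now rows[4,8) x cols[0,4) = 4x4
Op 3 fold_down: fold axis h@6; visible region now rows[6,8) x cols[0,4) = 2x4
Op 4 fold_down: fold axis h@7; visible region now rows[7,8) x cols[0,4) = 1x4
Op 5 fold_left: fold axis v@2; visible region now rows[7,8) x cols[0,2) = 1x2
Op 6 cut(0, 1): punch at orig (7,1); cuts so far [(7, 1)]; region rows[7,8) x cols[0,2) = 1x2
Unfold 1 (reflect across v@2): 2 holes -> [(7, 1), (7, 2)]
Unfold 2 (reflect across h@7): 4 holes -> [(6, 1), (6, 2), (7, 1), (7, 2)]
Unfold 3 (reflect across h@6): 8 holes -> [(4, 1), (4, 2), (5, 1), (5, 2), (6, 1), (6, 2), (7, 1), (7, 2)]
Unfold 4 (reflect across v@4): 16 holes -> [(4, 1), (4, 2), (4, 5), (4, 6), (5, 1), (5, 2), (5, 5), (5, 6), (6, 1), (6, 2), (6, 5), (6, 6), (7, 1), (7, 2), (7, 5), (7, 6)]
Unfold 5 (reflect across h@4): 32 holes -> [(0, 1), (0, 2), (0, 5), (0, 6), (1, 1), (1, 2), (1, 5), (1, 6), (2, 1), (2, 2), (2, 5), (2, 6), (3, 1), (3, 2), (3, 5), (3, 6), (4, 1), (4, 2), (4, 5), (4, 6), (5, 1), (5, 2), (5, 5), (5, 6), (6, 1), (6, 2), (6, 5), (6, 6), (7, 1), (7, 2), (7, 5), (7, 6)]
Holes: [(0, 1), (0, 2), (0, 5), (0, 6), (1, 1), (1, 2), (1, 5), (1, 6), (2, 1), (2, 2), (2, 5), (2, 6), (3, 1), (3, 2), (3, 5), (3, 6), (4, 1), (4, 2), (4, 5), (4, 6), (5, 1), (5, 2), (5, 5), (5, 6), (6, 1), (6, 2), (6, 5), (6, 6), (7, 1), (7, 2), (7, 5), (7, 6)]

Answer: yes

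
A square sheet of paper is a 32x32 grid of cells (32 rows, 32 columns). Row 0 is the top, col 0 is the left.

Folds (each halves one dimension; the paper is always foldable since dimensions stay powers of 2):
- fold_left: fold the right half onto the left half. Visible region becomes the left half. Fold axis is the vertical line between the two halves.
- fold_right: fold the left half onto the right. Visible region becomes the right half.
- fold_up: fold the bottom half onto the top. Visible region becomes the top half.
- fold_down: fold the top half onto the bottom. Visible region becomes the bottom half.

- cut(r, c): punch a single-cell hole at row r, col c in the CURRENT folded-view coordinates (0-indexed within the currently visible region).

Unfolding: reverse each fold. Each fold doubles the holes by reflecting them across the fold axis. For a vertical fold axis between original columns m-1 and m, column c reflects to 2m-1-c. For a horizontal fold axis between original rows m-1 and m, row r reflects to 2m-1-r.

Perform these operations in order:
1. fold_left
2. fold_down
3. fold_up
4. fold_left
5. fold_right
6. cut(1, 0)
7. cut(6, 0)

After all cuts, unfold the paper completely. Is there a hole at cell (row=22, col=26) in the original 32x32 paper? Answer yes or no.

Answer: no

Derivation:
Op 1 fold_left: fold axis v@16; visible region now rows[0,32) x cols[0,16) = 32x16
Op 2 fold_down: fold axis h@16; visible region now rows[16,32) x cols[0,16) = 16x16
Op 3 fold_up: fold axis h@24; visible region now rows[16,24) x cols[0,16) = 8x16
Op 4 fold_left: fold axis v@8; visible region now rows[16,24) x cols[0,8) = 8x8
Op 5 fold_right: fold axis v@4; visible region now rows[16,24) x cols[4,8) = 8x4
Op 6 cut(1, 0): punch at orig (17,4); cuts so far [(17, 4)]; region rows[16,24) x cols[4,8) = 8x4
Op 7 cut(6, 0): punch at orig (22,4); cuts so far [(17, 4), (22, 4)]; region rows[16,24) x cols[4,8) = 8x4
Unfold 1 (reflect across v@4): 4 holes -> [(17, 3), (17, 4), (22, 3), (22, 4)]
Unfold 2 (reflect across v@8): 8 holes -> [(17, 3), (17, 4), (17, 11), (17, 12), (22, 3), (22, 4), (22, 11), (22, 12)]
Unfold 3 (reflect across h@24): 16 holes -> [(17, 3), (17, 4), (17, 11), (17, 12), (22, 3), (22, 4), (22, 11), (22, 12), (25, 3), (25, 4), (25, 11), (25, 12), (30, 3), (30, 4), (30, 11), (30, 12)]
Unfold 4 (reflect across h@16): 32 holes -> [(1, 3), (1, 4), (1, 11), (1, 12), (6, 3), (6, 4), (6, 11), (6, 12), (9, 3), (9, 4), (9, 11), (9, 12), (14, 3), (14, 4), (14, 11), (14, 12), (17, 3), (17, 4), (17, 11), (17, 12), (22, 3), (22, 4), (22, 11), (22, 12), (25, 3), (25, 4), (25, 11), (25, 12), (30, 3), (30, 4), (30, 11), (30, 12)]
Unfold 5 (reflect across v@16): 64 holes -> [(1, 3), (1, 4), (1, 11), (1, 12), (1, 19), (1, 20), (1, 27), (1, 28), (6, 3), (6, 4), (6, 11), (6, 12), (6, 19), (6, 20), (6, 27), (6, 28), (9, 3), (9, 4), (9, 11), (9, 12), (9, 19), (9, 20), (9, 27), (9, 28), (14, 3), (14, 4), (14, 11), (14, 12), (14, 19), (14, 20), (14, 27), (14, 28), (17, 3), (17, 4), (17, 11), (17, 12), (17, 19), (17, 20), (17, 27), (17, 28), (22, 3), (22, 4), (22, 11), (22, 12), (22, 19), (22, 20), (22, 27), (22, 28), (25, 3), (25, 4), (25, 11), (25, 12), (25, 19), (25, 20), (25, 27), (25, 28), (30, 3), (30, 4), (30, 11), (30, 12), (30, 19), (30, 20), (30, 27), (30, 28)]
Holes: [(1, 3), (1, 4), (1, 11), (1, 12), (1, 19), (1, 20), (1, 27), (1, 28), (6, 3), (6, 4), (6, 11), (6, 12), (6, 19), (6, 20), (6, 27), (6, 28), (9, 3), (9, 4), (9, 11), (9, 12), (9, 19), (9, 20), (9, 27), (9, 28), (14, 3), (14, 4), (14, 11), (14, 12), (14, 19), (14, 20), (14, 27), (14, 28), (17, 3), (17, 4), (17, 11), (17, 12), (17, 19), (17, 20), (17, 27), (17, 28), (22, 3), (22, 4), (22, 11), (22, 12), (22, 19), (22, 20), (22, 27), (22, 28), (25, 3), (25, 4), (25, 11), (25, 12), (25, 19), (25, 20), (25, 27), (25, 28), (30, 3), (30, 4), (30, 11), (30, 12), (30, 19), (30, 20), (30, 27), (30, 28)]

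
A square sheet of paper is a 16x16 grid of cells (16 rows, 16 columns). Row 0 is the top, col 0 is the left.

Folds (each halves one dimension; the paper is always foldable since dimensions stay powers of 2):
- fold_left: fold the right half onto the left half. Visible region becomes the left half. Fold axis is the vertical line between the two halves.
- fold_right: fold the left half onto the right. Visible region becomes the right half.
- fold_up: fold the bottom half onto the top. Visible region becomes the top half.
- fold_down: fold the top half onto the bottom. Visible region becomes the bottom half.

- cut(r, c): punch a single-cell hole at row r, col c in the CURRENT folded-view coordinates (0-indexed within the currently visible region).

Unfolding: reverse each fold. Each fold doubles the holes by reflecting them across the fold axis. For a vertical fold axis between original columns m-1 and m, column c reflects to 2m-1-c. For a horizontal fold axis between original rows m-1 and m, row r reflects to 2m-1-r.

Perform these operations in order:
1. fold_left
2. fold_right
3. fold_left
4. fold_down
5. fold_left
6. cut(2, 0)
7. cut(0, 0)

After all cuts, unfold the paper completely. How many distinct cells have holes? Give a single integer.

Answer: 64

Derivation:
Op 1 fold_left: fold axis v@8; visible region now rows[0,16) x cols[0,8) = 16x8
Op 2 fold_right: fold axis v@4; visible region now rows[0,16) x cols[4,8) = 16x4
Op 3 fold_left: fold axis v@6; visible region now rows[0,16) x cols[4,6) = 16x2
Op 4 fold_down: fold axis h@8; visible region now rows[8,16) x cols[4,6) = 8x2
Op 5 fold_left: fold axis v@5; visible region now rows[8,16) x cols[4,5) = 8x1
Op 6 cut(2, 0): punch at orig (10,4); cuts so far [(10, 4)]; region rows[8,16) x cols[4,5) = 8x1
Op 7 cut(0, 0): punch at orig (8,4); cuts so far [(8, 4), (10, 4)]; region rows[8,16) x cols[4,5) = 8x1
Unfold 1 (reflect across v@5): 4 holes -> [(8, 4), (8, 5), (10, 4), (10, 5)]
Unfold 2 (reflect across h@8): 8 holes -> [(5, 4), (5, 5), (7, 4), (7, 5), (8, 4), (8, 5), (10, 4), (10, 5)]
Unfold 3 (reflect across v@6): 16 holes -> [(5, 4), (5, 5), (5, 6), (5, 7), (7, 4), (7, 5), (7, 6), (7, 7), (8, 4), (8, 5), (8, 6), (8, 7), (10, 4), (10, 5), (10, 6), (10, 7)]
Unfold 4 (reflect across v@4): 32 holes -> [(5, 0), (5, 1), (5, 2), (5, 3), (5, 4), (5, 5), (5, 6), (5, 7), (7, 0), (7, 1), (7, 2), (7, 3), (7, 4), (7, 5), (7, 6), (7, 7), (8, 0), (8, 1), (8, 2), (8, 3), (8, 4), (8, 5), (8, 6), (8, 7), (10, 0), (10, 1), (10, 2), (10, 3), (10, 4), (10, 5), (10, 6), (10, 7)]
Unfold 5 (reflect across v@8): 64 holes -> [(5, 0), (5, 1), (5, 2), (5, 3), (5, 4), (5, 5), (5, 6), (5, 7), (5, 8), (5, 9), (5, 10), (5, 11), (5, 12), (5, 13), (5, 14), (5, 15), (7, 0), (7, 1), (7, 2), (7, 3), (7, 4), (7, 5), (7, 6), (7, 7), (7, 8), (7, 9), (7, 10), (7, 11), (7, 12), (7, 13), (7, 14), (7, 15), (8, 0), (8, 1), (8, 2), (8, 3), (8, 4), (8, 5), (8, 6), (8, 7), (8, 8), (8, 9), (8, 10), (8, 11), (8, 12), (8, 13), (8, 14), (8, 15), (10, 0), (10, 1), (10, 2), (10, 3), (10, 4), (10, 5), (10, 6), (10, 7), (10, 8), (10, 9), (10, 10), (10, 11), (10, 12), (10, 13), (10, 14), (10, 15)]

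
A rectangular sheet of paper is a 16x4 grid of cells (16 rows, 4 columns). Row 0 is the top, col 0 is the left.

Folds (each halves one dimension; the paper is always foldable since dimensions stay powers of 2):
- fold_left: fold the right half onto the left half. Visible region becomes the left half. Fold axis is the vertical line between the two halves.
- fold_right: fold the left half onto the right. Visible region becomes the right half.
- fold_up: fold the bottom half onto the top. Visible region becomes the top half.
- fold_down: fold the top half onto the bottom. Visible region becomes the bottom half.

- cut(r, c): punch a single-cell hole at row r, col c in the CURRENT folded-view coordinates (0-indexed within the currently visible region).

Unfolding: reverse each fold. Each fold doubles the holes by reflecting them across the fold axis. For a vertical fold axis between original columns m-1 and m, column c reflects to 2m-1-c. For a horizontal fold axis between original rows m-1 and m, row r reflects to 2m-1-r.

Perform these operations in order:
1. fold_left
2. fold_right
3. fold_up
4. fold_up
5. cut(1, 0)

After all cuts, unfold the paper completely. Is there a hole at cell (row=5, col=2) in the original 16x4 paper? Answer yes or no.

Answer: no

Derivation:
Op 1 fold_left: fold axis v@2; visible region now rows[0,16) x cols[0,2) = 16x2
Op 2 fold_right: fold axis v@1; visible region now rows[0,16) x cols[1,2) = 16x1
Op 3 fold_up: fold axis h@8; visible region now rows[0,8) x cols[1,2) = 8x1
Op 4 fold_up: fold axis h@4; visible region now rows[0,4) x cols[1,2) = 4x1
Op 5 cut(1, 0): punch at orig (1,1); cuts so far [(1, 1)]; region rows[0,4) x cols[1,2) = 4x1
Unfold 1 (reflect across h@4): 2 holes -> [(1, 1), (6, 1)]
Unfold 2 (reflect across h@8): 4 holes -> [(1, 1), (6, 1), (9, 1), (14, 1)]
Unfold 3 (reflect across v@1): 8 holes -> [(1, 0), (1, 1), (6, 0), (6, 1), (9, 0), (9, 1), (14, 0), (14, 1)]
Unfold 4 (reflect across v@2): 16 holes -> [(1, 0), (1, 1), (1, 2), (1, 3), (6, 0), (6, 1), (6, 2), (6, 3), (9, 0), (9, 1), (9, 2), (9, 3), (14, 0), (14, 1), (14, 2), (14, 3)]
Holes: [(1, 0), (1, 1), (1, 2), (1, 3), (6, 0), (6, 1), (6, 2), (6, 3), (9, 0), (9, 1), (9, 2), (9, 3), (14, 0), (14, 1), (14, 2), (14, 3)]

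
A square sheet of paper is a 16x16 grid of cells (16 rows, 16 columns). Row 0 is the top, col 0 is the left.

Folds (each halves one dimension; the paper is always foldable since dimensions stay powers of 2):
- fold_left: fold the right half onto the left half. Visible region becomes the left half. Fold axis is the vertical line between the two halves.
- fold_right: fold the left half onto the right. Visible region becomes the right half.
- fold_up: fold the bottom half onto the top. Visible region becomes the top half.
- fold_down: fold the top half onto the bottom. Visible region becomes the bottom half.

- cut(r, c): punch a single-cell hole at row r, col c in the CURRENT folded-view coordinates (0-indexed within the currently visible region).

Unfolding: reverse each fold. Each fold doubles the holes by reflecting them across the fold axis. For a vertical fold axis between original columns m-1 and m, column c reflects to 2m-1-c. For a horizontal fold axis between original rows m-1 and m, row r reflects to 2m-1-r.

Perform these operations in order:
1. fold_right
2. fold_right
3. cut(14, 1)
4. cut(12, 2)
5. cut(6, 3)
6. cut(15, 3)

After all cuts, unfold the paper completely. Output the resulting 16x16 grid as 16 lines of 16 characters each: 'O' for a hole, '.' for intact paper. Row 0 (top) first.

Op 1 fold_right: fold axis v@8; visible region now rows[0,16) x cols[8,16) = 16x8
Op 2 fold_right: fold axis v@12; visible region now rows[0,16) x cols[12,16) = 16x4
Op 3 cut(14, 1): punch at orig (14,13); cuts so far [(14, 13)]; region rows[0,16) x cols[12,16) = 16x4
Op 4 cut(12, 2): punch at orig (12,14); cuts so far [(12, 14), (14, 13)]; region rows[0,16) x cols[12,16) = 16x4
Op 5 cut(6, 3): punch at orig (6,15); cuts so far [(6, 15), (12, 14), (14, 13)]; region rows[0,16) x cols[12,16) = 16x4
Op 6 cut(15, 3): punch at orig (15,15); cuts so far [(6, 15), (12, 14), (14, 13), (15, 15)]; region rows[0,16) x cols[12,16) = 16x4
Unfold 1 (reflect across v@12): 8 holes -> [(6, 8), (6, 15), (12, 9), (12, 14), (14, 10), (14, 13), (15, 8), (15, 15)]
Unfold 2 (reflect across v@8): 16 holes -> [(6, 0), (6, 7), (6, 8), (6, 15), (12, 1), (12, 6), (12, 9), (12, 14), (14, 2), (14, 5), (14, 10), (14, 13), (15, 0), (15, 7), (15, 8), (15, 15)]

Answer: ................
................
................
................
................
................
O......OO......O
................
................
................
................
................
.O....O..O....O.
................
..O..O....O..O..
O......OO......O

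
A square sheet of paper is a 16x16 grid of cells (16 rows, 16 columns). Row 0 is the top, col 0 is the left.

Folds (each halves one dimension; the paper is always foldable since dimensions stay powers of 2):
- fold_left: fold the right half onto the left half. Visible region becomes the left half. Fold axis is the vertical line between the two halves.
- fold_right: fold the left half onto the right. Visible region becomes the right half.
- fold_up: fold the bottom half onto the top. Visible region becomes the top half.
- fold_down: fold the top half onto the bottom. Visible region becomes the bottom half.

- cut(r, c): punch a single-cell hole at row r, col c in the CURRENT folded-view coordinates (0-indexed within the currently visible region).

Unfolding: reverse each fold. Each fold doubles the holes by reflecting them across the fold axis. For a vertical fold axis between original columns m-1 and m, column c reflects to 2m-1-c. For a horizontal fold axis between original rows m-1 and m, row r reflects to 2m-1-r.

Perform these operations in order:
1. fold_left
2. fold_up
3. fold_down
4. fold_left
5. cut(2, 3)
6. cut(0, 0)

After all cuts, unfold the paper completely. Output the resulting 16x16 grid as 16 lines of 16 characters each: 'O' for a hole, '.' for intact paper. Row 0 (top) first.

Op 1 fold_left: fold axis v@8; visible region now rows[0,16) x cols[0,8) = 16x8
Op 2 fold_up: fold axis h@8; visible region now rows[0,8) x cols[0,8) = 8x8
Op 3 fold_down: fold axis h@4; visible region now rows[4,8) x cols[0,8) = 4x8
Op 4 fold_left: fold axis v@4; visible region now rows[4,8) x cols[0,4) = 4x4
Op 5 cut(2, 3): punch at orig (6,3); cuts so far [(6, 3)]; region rows[4,8) x cols[0,4) = 4x4
Op 6 cut(0, 0): punch at orig (4,0); cuts so far [(4, 0), (6, 3)]; region rows[4,8) x cols[0,4) = 4x4
Unfold 1 (reflect across v@4): 4 holes -> [(4, 0), (4, 7), (6, 3), (6, 4)]
Unfold 2 (reflect across h@4): 8 holes -> [(1, 3), (1, 4), (3, 0), (3, 7), (4, 0), (4, 7), (6, 3), (6, 4)]
Unfold 3 (reflect across h@8): 16 holes -> [(1, 3), (1, 4), (3, 0), (3, 7), (4, 0), (4, 7), (6, 3), (6, 4), (9, 3), (9, 4), (11, 0), (11, 7), (12, 0), (12, 7), (14, 3), (14, 4)]
Unfold 4 (reflect across v@8): 32 holes -> [(1, 3), (1, 4), (1, 11), (1, 12), (3, 0), (3, 7), (3, 8), (3, 15), (4, 0), (4, 7), (4, 8), (4, 15), (6, 3), (6, 4), (6, 11), (6, 12), (9, 3), (9, 4), (9, 11), (9, 12), (11, 0), (11, 7), (11, 8), (11, 15), (12, 0), (12, 7), (12, 8), (12, 15), (14, 3), (14, 4), (14, 11), (14, 12)]

Answer: ................
...OO......OO...
................
O......OO......O
O......OO......O
................
...OO......OO...
................
................
...OO......OO...
................
O......OO......O
O......OO......O
................
...OO......OO...
................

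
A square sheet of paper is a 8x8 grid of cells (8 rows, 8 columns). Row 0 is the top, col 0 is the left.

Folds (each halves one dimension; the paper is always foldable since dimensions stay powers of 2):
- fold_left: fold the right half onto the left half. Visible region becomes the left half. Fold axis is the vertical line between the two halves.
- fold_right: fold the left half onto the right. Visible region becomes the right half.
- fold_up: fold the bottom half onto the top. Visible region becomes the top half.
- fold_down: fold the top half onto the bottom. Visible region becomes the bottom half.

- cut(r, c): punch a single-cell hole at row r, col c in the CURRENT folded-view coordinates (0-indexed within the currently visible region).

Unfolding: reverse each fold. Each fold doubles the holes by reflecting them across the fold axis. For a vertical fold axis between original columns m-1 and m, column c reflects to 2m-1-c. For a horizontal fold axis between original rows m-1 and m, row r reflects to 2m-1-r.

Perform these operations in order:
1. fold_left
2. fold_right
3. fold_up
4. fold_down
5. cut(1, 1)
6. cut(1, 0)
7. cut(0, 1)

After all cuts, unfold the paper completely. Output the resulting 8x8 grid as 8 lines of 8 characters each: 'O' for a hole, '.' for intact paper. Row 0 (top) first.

Op 1 fold_left: fold axis v@4; visible region now rows[0,8) x cols[0,4) = 8x4
Op 2 fold_right: fold axis v@2; visible region now rows[0,8) x cols[2,4) = 8x2
Op 3 fold_up: fold axis h@4; visible region now rows[0,4) x cols[2,4) = 4x2
Op 4 fold_down: fold axis h@2; visible region now rows[2,4) x cols[2,4) = 2x2
Op 5 cut(1, 1): punch at orig (3,3); cuts so far [(3, 3)]; region rows[2,4) x cols[2,4) = 2x2
Op 6 cut(1, 0): punch at orig (3,2); cuts so far [(3, 2), (3, 3)]; region rows[2,4) x cols[2,4) = 2x2
Op 7 cut(0, 1): punch at orig (2,3); cuts so far [(2, 3), (3, 2), (3, 3)]; region rows[2,4) x cols[2,4) = 2x2
Unfold 1 (reflect across h@2): 6 holes -> [(0, 2), (0, 3), (1, 3), (2, 3), (3, 2), (3, 3)]
Unfold 2 (reflect across h@4): 12 holes -> [(0, 2), (0, 3), (1, 3), (2, 3), (3, 2), (3, 3), (4, 2), (4, 3), (5, 3), (6, 3), (7, 2), (7, 3)]
Unfold 3 (reflect across v@2): 24 holes -> [(0, 0), (0, 1), (0, 2), (0, 3), (1, 0), (1, 3), (2, 0), (2, 3), (3, 0), (3, 1), (3, 2), (3, 3), (4, 0), (4, 1), (4, 2), (4, 3), (5, 0), (5, 3), (6, 0), (6, 3), (7, 0), (7, 1), (7, 2), (7, 3)]
Unfold 4 (reflect across v@4): 48 holes -> [(0, 0), (0, 1), (0, 2), (0, 3), (0, 4), (0, 5), (0, 6), (0, 7), (1, 0), (1, 3), (1, 4), (1, 7), (2, 0), (2, 3), (2, 4), (2, 7), (3, 0), (3, 1), (3, 2), (3, 3), (3, 4), (3, 5), (3, 6), (3, 7), (4, 0), (4, 1), (4, 2), (4, 3), (4, 4), (4, 5), (4, 6), (4, 7), (5, 0), (5, 3), (5, 4), (5, 7), (6, 0), (6, 3), (6, 4), (6, 7), (7, 0), (7, 1), (7, 2), (7, 3), (7, 4), (7, 5), (7, 6), (7, 7)]

Answer: OOOOOOOO
O..OO..O
O..OO..O
OOOOOOOO
OOOOOOOO
O..OO..O
O..OO..O
OOOOOOOO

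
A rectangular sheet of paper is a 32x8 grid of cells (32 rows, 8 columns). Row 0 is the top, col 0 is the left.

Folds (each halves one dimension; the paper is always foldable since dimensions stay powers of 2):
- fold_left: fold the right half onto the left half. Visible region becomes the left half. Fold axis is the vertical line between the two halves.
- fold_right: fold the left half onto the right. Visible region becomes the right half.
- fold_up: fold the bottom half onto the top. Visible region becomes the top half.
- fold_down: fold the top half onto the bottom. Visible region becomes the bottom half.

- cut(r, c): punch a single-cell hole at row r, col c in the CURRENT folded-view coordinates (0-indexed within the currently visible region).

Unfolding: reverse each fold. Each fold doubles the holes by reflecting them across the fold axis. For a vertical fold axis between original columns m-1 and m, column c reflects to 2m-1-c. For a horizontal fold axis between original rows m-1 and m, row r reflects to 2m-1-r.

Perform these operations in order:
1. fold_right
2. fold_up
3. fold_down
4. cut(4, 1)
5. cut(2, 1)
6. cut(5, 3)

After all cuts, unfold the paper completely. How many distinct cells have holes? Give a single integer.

Op 1 fold_right: fold axis v@4; visible region now rows[0,32) x cols[4,8) = 32x4
Op 2 fold_up: fold axis h@16; visible region now rows[0,16) x cols[4,8) = 16x4
Op 3 fold_down: fold axis h@8; visible region now rows[8,16) x cols[4,8) = 8x4
Op 4 cut(4, 1): punch at orig (12,5); cuts so far [(12, 5)]; region rows[8,16) x cols[4,8) = 8x4
Op 5 cut(2, 1): punch at orig (10,5); cuts so far [(10, 5), (12, 5)]; region rows[8,16) x cols[4,8) = 8x4
Op 6 cut(5, 3): punch at orig (13,7); cuts so far [(10, 5), (12, 5), (13, 7)]; region rows[8,16) x cols[4,8) = 8x4
Unfold 1 (reflect across h@8): 6 holes -> [(2, 7), (3, 5), (5, 5), (10, 5), (12, 5), (13, 7)]
Unfold 2 (reflect across h@16): 12 holes -> [(2, 7), (3, 5), (5, 5), (10, 5), (12, 5), (13, 7), (18, 7), (19, 5), (21, 5), (26, 5), (28, 5), (29, 7)]
Unfold 3 (reflect across v@4): 24 holes -> [(2, 0), (2, 7), (3, 2), (3, 5), (5, 2), (5, 5), (10, 2), (10, 5), (12, 2), (12, 5), (13, 0), (13, 7), (18, 0), (18, 7), (19, 2), (19, 5), (21, 2), (21, 5), (26, 2), (26, 5), (28, 2), (28, 5), (29, 0), (29, 7)]

Answer: 24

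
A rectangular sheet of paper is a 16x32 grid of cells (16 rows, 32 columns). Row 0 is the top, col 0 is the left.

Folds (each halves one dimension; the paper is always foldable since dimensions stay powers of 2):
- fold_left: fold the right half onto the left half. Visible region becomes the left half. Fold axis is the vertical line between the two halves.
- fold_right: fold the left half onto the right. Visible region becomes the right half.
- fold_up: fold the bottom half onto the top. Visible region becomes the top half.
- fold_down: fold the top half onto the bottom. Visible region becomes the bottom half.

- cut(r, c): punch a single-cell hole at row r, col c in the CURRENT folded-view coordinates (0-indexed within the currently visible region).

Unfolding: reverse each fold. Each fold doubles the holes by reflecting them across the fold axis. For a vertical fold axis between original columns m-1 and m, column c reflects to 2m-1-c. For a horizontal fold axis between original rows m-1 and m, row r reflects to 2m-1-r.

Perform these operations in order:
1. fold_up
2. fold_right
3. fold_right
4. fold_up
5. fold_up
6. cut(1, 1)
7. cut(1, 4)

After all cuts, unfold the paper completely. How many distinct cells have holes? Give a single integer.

Answer: 64

Derivation:
Op 1 fold_up: fold axis h@8; visible region now rows[0,8) x cols[0,32) = 8x32
Op 2 fold_right: fold axis v@16; visible region now rows[0,8) x cols[16,32) = 8x16
Op 3 fold_right: fold axis v@24; visible region now rows[0,8) x cols[24,32) = 8x8
Op 4 fold_up: fold axis h@4; visible region now rows[0,4) x cols[24,32) = 4x8
Op 5 fold_up: fold axis h@2; visible region now rows[0,2) x cols[24,32) = 2x8
Op 6 cut(1, 1): punch at orig (1,25); cuts so far [(1, 25)]; region rows[0,2) x cols[24,32) = 2x8
Op 7 cut(1, 4): punch at orig (1,28); cuts so far [(1, 25), (1, 28)]; region rows[0,2) x cols[24,32) = 2x8
Unfold 1 (reflect across h@2): 4 holes -> [(1, 25), (1, 28), (2, 25), (2, 28)]
Unfold 2 (reflect across h@4): 8 holes -> [(1, 25), (1, 28), (2, 25), (2, 28), (5, 25), (5, 28), (6, 25), (6, 28)]
Unfold 3 (reflect across v@24): 16 holes -> [(1, 19), (1, 22), (1, 25), (1, 28), (2, 19), (2, 22), (2, 25), (2, 28), (5, 19), (5, 22), (5, 25), (5, 28), (6, 19), (6, 22), (6, 25), (6, 28)]
Unfold 4 (reflect across v@16): 32 holes -> [(1, 3), (1, 6), (1, 9), (1, 12), (1, 19), (1, 22), (1, 25), (1, 28), (2, 3), (2, 6), (2, 9), (2, 12), (2, 19), (2, 22), (2, 25), (2, 28), (5, 3), (5, 6), (5, 9), (5, 12), (5, 19), (5, 22), (5, 25), (5, 28), (6, 3), (6, 6), (6, 9), (6, 12), (6, 19), (6, 22), (6, 25), (6, 28)]
Unfold 5 (reflect across h@8): 64 holes -> [(1, 3), (1, 6), (1, 9), (1, 12), (1, 19), (1, 22), (1, 25), (1, 28), (2, 3), (2, 6), (2, 9), (2, 12), (2, 19), (2, 22), (2, 25), (2, 28), (5, 3), (5, 6), (5, 9), (5, 12), (5, 19), (5, 22), (5, 25), (5, 28), (6, 3), (6, 6), (6, 9), (6, 12), (6, 19), (6, 22), (6, 25), (6, 28), (9, 3), (9, 6), (9, 9), (9, 12), (9, 19), (9, 22), (9, 25), (9, 28), (10, 3), (10, 6), (10, 9), (10, 12), (10, 19), (10, 22), (10, 25), (10, 28), (13, 3), (13, 6), (13, 9), (13, 12), (13, 19), (13, 22), (13, 25), (13, 28), (14, 3), (14, 6), (14, 9), (14, 12), (14, 19), (14, 22), (14, 25), (14, 28)]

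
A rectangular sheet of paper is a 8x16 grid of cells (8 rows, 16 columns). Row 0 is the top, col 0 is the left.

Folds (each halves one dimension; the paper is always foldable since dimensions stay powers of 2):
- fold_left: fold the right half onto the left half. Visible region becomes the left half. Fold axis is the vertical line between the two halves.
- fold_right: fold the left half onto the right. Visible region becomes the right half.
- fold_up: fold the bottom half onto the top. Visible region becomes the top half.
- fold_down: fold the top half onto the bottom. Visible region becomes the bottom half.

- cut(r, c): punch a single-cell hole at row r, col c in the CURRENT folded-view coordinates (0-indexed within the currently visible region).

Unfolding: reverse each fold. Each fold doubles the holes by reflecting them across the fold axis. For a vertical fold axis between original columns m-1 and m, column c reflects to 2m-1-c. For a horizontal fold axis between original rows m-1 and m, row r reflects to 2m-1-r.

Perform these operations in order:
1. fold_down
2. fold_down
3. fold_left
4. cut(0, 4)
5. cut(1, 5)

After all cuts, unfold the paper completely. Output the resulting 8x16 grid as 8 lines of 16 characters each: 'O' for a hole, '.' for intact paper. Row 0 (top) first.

Op 1 fold_down: fold axis h@4; visible region now rows[4,8) x cols[0,16) = 4x16
Op 2 fold_down: fold axis h@6; visible region now rows[6,8) x cols[0,16) = 2x16
Op 3 fold_left: fold axis v@8; visible region now rows[6,8) x cols[0,8) = 2x8
Op 4 cut(0, 4): punch at orig (6,4); cuts so far [(6, 4)]; region rows[6,8) x cols[0,8) = 2x8
Op 5 cut(1, 5): punch at orig (7,5); cuts so far [(6, 4), (7, 5)]; region rows[6,8) x cols[0,8) = 2x8
Unfold 1 (reflect across v@8): 4 holes -> [(6, 4), (6, 11), (7, 5), (7, 10)]
Unfold 2 (reflect across h@6): 8 holes -> [(4, 5), (4, 10), (5, 4), (5, 11), (6, 4), (6, 11), (7, 5), (7, 10)]
Unfold 3 (reflect across h@4): 16 holes -> [(0, 5), (0, 10), (1, 4), (1, 11), (2, 4), (2, 11), (3, 5), (3, 10), (4, 5), (4, 10), (5, 4), (5, 11), (6, 4), (6, 11), (7, 5), (7, 10)]

Answer: .....O....O.....
....O......O....
....O......O....
.....O....O.....
.....O....O.....
....O......O....
....O......O....
.....O....O.....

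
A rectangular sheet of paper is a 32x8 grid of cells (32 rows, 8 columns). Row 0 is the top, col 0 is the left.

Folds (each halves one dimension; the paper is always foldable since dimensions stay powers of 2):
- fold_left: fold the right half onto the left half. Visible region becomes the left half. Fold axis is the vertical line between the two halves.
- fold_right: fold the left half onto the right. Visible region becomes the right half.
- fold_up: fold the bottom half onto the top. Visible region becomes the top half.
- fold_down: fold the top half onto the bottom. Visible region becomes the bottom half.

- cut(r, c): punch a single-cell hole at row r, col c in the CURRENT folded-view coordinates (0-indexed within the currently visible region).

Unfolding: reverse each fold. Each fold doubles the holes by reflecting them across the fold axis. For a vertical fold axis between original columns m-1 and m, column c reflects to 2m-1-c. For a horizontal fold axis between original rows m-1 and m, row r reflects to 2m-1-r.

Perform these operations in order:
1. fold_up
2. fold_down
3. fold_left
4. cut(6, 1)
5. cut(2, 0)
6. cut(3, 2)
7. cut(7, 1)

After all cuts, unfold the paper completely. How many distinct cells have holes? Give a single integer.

Answer: 32

Derivation:
Op 1 fold_up: fold axis h@16; visible region now rows[0,16) x cols[0,8) = 16x8
Op 2 fold_down: fold axis h@8; visible region now rows[8,16) x cols[0,8) = 8x8
Op 3 fold_left: fold axis v@4; visible region now rows[8,16) x cols[0,4) = 8x4
Op 4 cut(6, 1): punch at orig (14,1); cuts so far [(14, 1)]; region rows[8,16) x cols[0,4) = 8x4
Op 5 cut(2, 0): punch at orig (10,0); cuts so far [(10, 0), (14, 1)]; region rows[8,16) x cols[0,4) = 8x4
Op 6 cut(3, 2): punch at orig (11,2); cuts so far [(10, 0), (11, 2), (14, 1)]; region rows[8,16) x cols[0,4) = 8x4
Op 7 cut(7, 1): punch at orig (15,1); cuts so far [(10, 0), (11, 2), (14, 1), (15, 1)]; region rows[8,16) x cols[0,4) = 8x4
Unfold 1 (reflect across v@4): 8 holes -> [(10, 0), (10, 7), (11, 2), (11, 5), (14, 1), (14, 6), (15, 1), (15, 6)]
Unfold 2 (reflect across h@8): 16 holes -> [(0, 1), (0, 6), (1, 1), (1, 6), (4, 2), (4, 5), (5, 0), (5, 7), (10, 0), (10, 7), (11, 2), (11, 5), (14, 1), (14, 6), (15, 1), (15, 6)]
Unfold 3 (reflect across h@16): 32 holes -> [(0, 1), (0, 6), (1, 1), (1, 6), (4, 2), (4, 5), (5, 0), (5, 7), (10, 0), (10, 7), (11, 2), (11, 5), (14, 1), (14, 6), (15, 1), (15, 6), (16, 1), (16, 6), (17, 1), (17, 6), (20, 2), (20, 5), (21, 0), (21, 7), (26, 0), (26, 7), (27, 2), (27, 5), (30, 1), (30, 6), (31, 1), (31, 6)]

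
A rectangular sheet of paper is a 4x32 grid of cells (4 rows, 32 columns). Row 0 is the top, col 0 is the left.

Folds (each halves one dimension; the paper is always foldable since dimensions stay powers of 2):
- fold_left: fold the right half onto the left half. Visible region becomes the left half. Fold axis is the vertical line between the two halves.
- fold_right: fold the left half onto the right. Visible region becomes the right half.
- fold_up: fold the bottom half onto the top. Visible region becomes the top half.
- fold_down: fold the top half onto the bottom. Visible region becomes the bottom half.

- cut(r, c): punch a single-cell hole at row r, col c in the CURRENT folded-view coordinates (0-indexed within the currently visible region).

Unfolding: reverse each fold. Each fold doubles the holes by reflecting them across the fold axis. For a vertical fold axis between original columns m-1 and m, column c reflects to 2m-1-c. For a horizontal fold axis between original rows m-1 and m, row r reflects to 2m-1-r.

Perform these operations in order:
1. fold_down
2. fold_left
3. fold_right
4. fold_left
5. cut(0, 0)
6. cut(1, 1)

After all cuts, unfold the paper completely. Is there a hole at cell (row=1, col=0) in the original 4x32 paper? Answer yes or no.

Op 1 fold_down: fold axis h@2; visible region now rows[2,4) x cols[0,32) = 2x32
Op 2 fold_left: fold axis v@16; visible region now rows[2,4) x cols[0,16) = 2x16
Op 3 fold_right: fold axis v@8; visible region now rows[2,4) x cols[8,16) = 2x8
Op 4 fold_left: fold axis v@12; visible region now rows[2,4) x cols[8,12) = 2x4
Op 5 cut(0, 0): punch at orig (2,8); cuts so far [(2, 8)]; region rows[2,4) x cols[8,12) = 2x4
Op 6 cut(1, 1): punch at orig (3,9); cuts so far [(2, 8), (3, 9)]; region rows[2,4) x cols[8,12) = 2x4
Unfold 1 (reflect across v@12): 4 holes -> [(2, 8), (2, 15), (3, 9), (3, 14)]
Unfold 2 (reflect across v@8): 8 holes -> [(2, 0), (2, 7), (2, 8), (2, 15), (3, 1), (3, 6), (3, 9), (3, 14)]
Unfold 3 (reflect across v@16): 16 holes -> [(2, 0), (2, 7), (2, 8), (2, 15), (2, 16), (2, 23), (2, 24), (2, 31), (3, 1), (3, 6), (3, 9), (3, 14), (3, 17), (3, 22), (3, 25), (3, 30)]
Unfold 4 (reflect across h@2): 32 holes -> [(0, 1), (0, 6), (0, 9), (0, 14), (0, 17), (0, 22), (0, 25), (0, 30), (1, 0), (1, 7), (1, 8), (1, 15), (1, 16), (1, 23), (1, 24), (1, 31), (2, 0), (2, 7), (2, 8), (2, 15), (2, 16), (2, 23), (2, 24), (2, 31), (3, 1), (3, 6), (3, 9), (3, 14), (3, 17), (3, 22), (3, 25), (3, 30)]
Holes: [(0, 1), (0, 6), (0, 9), (0, 14), (0, 17), (0, 22), (0, 25), (0, 30), (1, 0), (1, 7), (1, 8), (1, 15), (1, 16), (1, 23), (1, 24), (1, 31), (2, 0), (2, 7), (2, 8), (2, 15), (2, 16), (2, 23), (2, 24), (2, 31), (3, 1), (3, 6), (3, 9), (3, 14), (3, 17), (3, 22), (3, 25), (3, 30)]

Answer: yes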